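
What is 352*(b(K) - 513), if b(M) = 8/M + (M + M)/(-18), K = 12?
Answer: -542432/3 ≈ -1.8081e+5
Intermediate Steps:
b(M) = 8/M - M/9 (b(M) = 8/M + (2*M)*(-1/18) = 8/M - M/9)
352*(b(K) - 513) = 352*((8/12 - ⅑*12) - 513) = 352*((8*(1/12) - 4/3) - 513) = 352*((⅔ - 4/3) - 513) = 352*(-⅔ - 513) = 352*(-1541/3) = -542432/3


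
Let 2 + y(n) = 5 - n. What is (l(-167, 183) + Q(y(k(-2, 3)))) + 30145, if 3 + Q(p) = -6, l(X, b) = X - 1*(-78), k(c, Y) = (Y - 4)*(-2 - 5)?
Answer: 30047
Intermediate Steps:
k(c, Y) = 28 - 7*Y (k(c, Y) = (-4 + Y)*(-7) = 28 - 7*Y)
y(n) = 3 - n (y(n) = -2 + (5 - n) = 3 - n)
l(X, b) = 78 + X (l(X, b) = X + 78 = 78 + X)
Q(p) = -9 (Q(p) = -3 - 6 = -9)
(l(-167, 183) + Q(y(k(-2, 3)))) + 30145 = ((78 - 167) - 9) + 30145 = (-89 - 9) + 30145 = -98 + 30145 = 30047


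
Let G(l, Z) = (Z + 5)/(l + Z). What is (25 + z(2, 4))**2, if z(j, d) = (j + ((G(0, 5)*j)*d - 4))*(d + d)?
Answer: 18769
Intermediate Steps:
G(l, Z) = (5 + Z)/(Z + l)
z(j, d) = 2*d*(-4 + j + 2*d*j) (z(j, d) = (j + ((((5 + 5)/(5 + 0))*j)*d - 4))*(d + d) = (j + (((10/5)*j)*d - 4))*(2*d) = (j + ((((1/5)*10)*j)*d - 4))*(2*d) = (j + ((2*j)*d - 4))*(2*d) = (j + (2*d*j - 4))*(2*d) = (j + (-4 + 2*d*j))*(2*d) = (-4 + j + 2*d*j)*(2*d) = 2*d*(-4 + j + 2*d*j))
(25 + z(2, 4))**2 = (25 + 2*4*(-4 + 2 + 2*4*2))**2 = (25 + 2*4*(-4 + 2 + 16))**2 = (25 + 2*4*14)**2 = (25 + 112)**2 = 137**2 = 18769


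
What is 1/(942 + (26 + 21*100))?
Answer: 1/3068 ≈ 0.00032595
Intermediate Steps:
1/(942 + (26 + 21*100)) = 1/(942 + (26 + 2100)) = 1/(942 + 2126) = 1/3068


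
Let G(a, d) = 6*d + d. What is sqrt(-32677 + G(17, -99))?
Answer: I*sqrt(33370) ≈ 182.67*I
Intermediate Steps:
G(a, d) = 7*d
sqrt(-32677 + G(17, -99)) = sqrt(-32677 + 7*(-99)) = sqrt(-32677 - 693) = sqrt(-33370) = I*sqrt(33370)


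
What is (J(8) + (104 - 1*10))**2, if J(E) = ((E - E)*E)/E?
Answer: 8836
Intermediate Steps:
J(E) = 0 (J(E) = (0*E)/E = 0/E = 0)
(J(8) + (104 - 1*10))**2 = (0 + (104 - 1*10))**2 = (0 + (104 - 10))**2 = (0 + 94)**2 = 94**2 = 8836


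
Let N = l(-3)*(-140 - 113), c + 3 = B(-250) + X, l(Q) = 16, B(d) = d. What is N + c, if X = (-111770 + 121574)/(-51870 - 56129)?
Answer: -464513503/107999 ≈ -4301.1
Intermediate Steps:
X = -9804/107999 (X = 9804/(-107999) = 9804*(-1/107999) = -9804/107999 ≈ -0.090779)
c = -27333551/107999 (c = -3 + (-250 - 9804/107999) = -3 - 27009554/107999 = -27333551/107999 ≈ -253.09)
N = -4048 (N = 16*(-140 - 113) = 16*(-253) = -4048)
N + c = -4048 - 27333551/107999 = -464513503/107999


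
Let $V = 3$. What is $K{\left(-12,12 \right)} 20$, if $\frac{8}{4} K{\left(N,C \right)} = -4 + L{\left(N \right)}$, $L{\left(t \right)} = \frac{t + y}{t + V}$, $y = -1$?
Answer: $- \frac{230}{9} \approx -25.556$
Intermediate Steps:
$L{\left(t \right)} = \frac{-1 + t}{3 + t}$ ($L{\left(t \right)} = \frac{t - 1}{t + 3} = \frac{-1 + t}{3 + t}$)
$K{\left(N,C \right)} = -2 + \frac{-1 + N}{2 \left(3 + N\right)}$ ($K{\left(N,C \right)} = \frac{-4 + \frac{-1 + N}{3 + N}}{2} = -2 + \frac{-1 + N}{2 \left(3 + N\right)}$)
$K{\left(-12,12 \right)} 20 = \frac{-13 - -36}{2 \left(3 - 12\right)} 20 = \frac{-13 + 36}{2 \left(-9\right)} 20 = \frac{1}{2} \left(- \frac{1}{9}\right) 23 \cdot 20 = \left(- \frac{23}{18}\right) 20 = - \frac{230}{9}$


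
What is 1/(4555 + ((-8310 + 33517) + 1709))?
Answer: 1/31471 ≈ 3.1775e-5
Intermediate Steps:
1/(4555 + ((-8310 + 33517) + 1709)) = 1/(4555 + (25207 + 1709)) = 1/(4555 + 26916) = 1/31471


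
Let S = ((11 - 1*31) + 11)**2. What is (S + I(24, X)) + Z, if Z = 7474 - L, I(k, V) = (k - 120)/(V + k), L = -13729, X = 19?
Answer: 915116/43 ≈ 21282.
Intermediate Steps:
I(k, V) = (-120 + k)/(V + k)
S = 81 (S = ((11 - 31) + 11)**2 = (-20 + 11)**2 = (-9)**2 = 81)
Z = 21203 (Z = 7474 - 1*(-13729) = 7474 + 13729 = 21203)
(S + I(24, X)) + Z = (81 + (-120 + 24)/(19 + 24)) + 21203 = (81 - 96/43) + 21203 = 3387/43 + 21203 = 915116/43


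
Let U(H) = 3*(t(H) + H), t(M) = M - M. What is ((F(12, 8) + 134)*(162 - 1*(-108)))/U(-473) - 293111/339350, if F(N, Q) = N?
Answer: -417972773/14592050 ≈ -28.644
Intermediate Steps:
t(M) = 0
U(H) = 3*H (U(H) = 3*(0 + H) = 3*H)
((F(12, 8) + 134)*(162 - 1*(-108)))/U(-473) - 293111/339350 = ((12 + 134)*(162 - 1*(-108)))/((3*(-473))) - 293111/339350 = (146*(162 + 108))/(-1419) - 293111*1/339350 = (146*270)*(-1/1419) - 293111/339350 = 39420*(-1/1419) - 293111/339350 = -13140/473 - 293111/339350 = -417972773/14592050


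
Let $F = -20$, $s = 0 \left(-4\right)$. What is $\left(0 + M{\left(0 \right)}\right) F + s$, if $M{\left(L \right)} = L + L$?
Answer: $0$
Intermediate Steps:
$s = 0$
$M{\left(L \right)} = 2 L$
$\left(0 + M{\left(0 \right)}\right) F + s = \left(0 + 2 \cdot 0\right) \left(-20\right) + 0 = \left(0 + 0\right) \left(-20\right) + 0 = 0 \left(-20\right) + 0 = 0 + 0 = 0$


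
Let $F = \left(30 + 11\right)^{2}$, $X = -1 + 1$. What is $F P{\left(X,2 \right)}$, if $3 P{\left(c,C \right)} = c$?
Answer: $0$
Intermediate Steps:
$X = 0$
$P{\left(c,C \right)} = \frac{c}{3}$
$F = 1681$ ($F = 41^{2} = 1681$)
$F P{\left(X,2 \right)} = 1681 \cdot \frac{1}{3} \cdot 0 = 1681 \cdot 0 = 0$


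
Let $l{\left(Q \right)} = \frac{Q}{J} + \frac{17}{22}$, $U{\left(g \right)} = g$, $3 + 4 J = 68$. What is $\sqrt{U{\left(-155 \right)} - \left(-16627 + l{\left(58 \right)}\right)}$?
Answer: $\frac{\sqrt{33674713930}}{1430} \approx 128.33$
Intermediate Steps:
$J = \frac{65}{4}$ ($J = - \frac{3}{4} + \frac{1}{4} \cdot 68 = - \frac{3}{4} + 17 = \frac{65}{4} \approx 16.25$)
$l{\left(Q \right)} = \frac{17}{22} + \frac{4 Q}{65}$ ($l{\left(Q \right)} = \frac{Q}{\frac{65}{4}} + \frac{17}{22} = Q \frac{4}{65} + 17 \cdot \frac{1}{22} = \frac{4 Q}{65} + \frac{17}{22} = \frac{17}{22} + \frac{4 Q}{65}$)
$\sqrt{U{\left(-155 \right)} - \left(-16627 + l{\left(58 \right)}\right)} = \sqrt{-155 + \left(16627 - \left(\frac{17}{22} + \frac{4}{65} \cdot 58\right)\right)} = \sqrt{-155 + \left(16627 - \left(\frac{17}{22} + \frac{232}{65}\right)\right)} = \sqrt{-155 + \left(16627 - \frac{6209}{1430}\right)} = \sqrt{-155 + \frac{23770401}{1430}} = \sqrt{\frac{23548751}{1430}} = \frac{\sqrt{33674713930}}{1430}$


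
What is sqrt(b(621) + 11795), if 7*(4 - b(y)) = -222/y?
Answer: 5*sqrt(110103553)/483 ≈ 108.62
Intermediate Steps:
b(y) = 4 + 222/(7*y) (b(y) = 4 - (-222)/(7*y) = 4 + 222/(7*y))
sqrt(b(621) + 11795) = sqrt((4 + (222/7)/621) + 11795) = sqrt((4 + (222/7)*(1/621)) + 11795) = sqrt((4 + 74/1449) + 11795) = sqrt(5870/1449 + 11795) = sqrt(17096825/1449) = 5*sqrt(110103553)/483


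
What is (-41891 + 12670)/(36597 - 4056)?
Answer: -29221/32541 ≈ -0.89797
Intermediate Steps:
(-41891 + 12670)/(36597 - 4056) = -29221/32541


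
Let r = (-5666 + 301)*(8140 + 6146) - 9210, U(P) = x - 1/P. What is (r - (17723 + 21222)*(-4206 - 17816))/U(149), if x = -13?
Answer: -58183992655/969 ≈ -6.0045e+7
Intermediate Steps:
U(P) = -13 - 1/P
r = -76653600 (r = -5365*14286 - 9210 = -76644390 - 9210 = -76653600)
(r - (17723 + 21222)*(-4206 - 17816))/U(149) = (-76653600 - (17723 + 21222)*(-4206 - 17816))/(-13 - 1/149) = (-76653600 - 38945*(-22022))/(-13 - 1*1/149) = (-76653600 - 1*(-857646790))/(-13 - 1/149) = (-76653600 + 857646790)/(-1938/149) = 780993190*(-149/1938) = -58183992655/969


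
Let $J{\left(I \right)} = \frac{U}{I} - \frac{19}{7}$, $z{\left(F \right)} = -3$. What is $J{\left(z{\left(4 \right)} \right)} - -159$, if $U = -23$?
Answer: $\frac{3443}{21} \approx 163.95$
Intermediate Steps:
$J{\left(I \right)} = - \frac{19}{7} - \frac{23}{I}$ ($J{\left(I \right)} = - \frac{23}{I} - \frac{19}{7} = - \frac{19}{7} - \frac{23}{I}$)
$J{\left(z{\left(4 \right)} \right)} - -159 = \left(- \frac{19}{7} - \frac{23}{-3}\right) - -159 = \left(- \frac{19}{7} - - \frac{23}{3}\right) + 159 = \left(- \frac{19}{7} + \frac{23}{3}\right) + 159 = \frac{104}{21} + 159 = \frac{3443}{21}$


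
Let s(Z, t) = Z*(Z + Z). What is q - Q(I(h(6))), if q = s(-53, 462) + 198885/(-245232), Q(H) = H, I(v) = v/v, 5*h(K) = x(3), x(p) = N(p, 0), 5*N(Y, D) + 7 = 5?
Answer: 459089753/81744 ≈ 5616.2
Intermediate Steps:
N(Y, D) = -⅖ (N(Y, D) = -7/5 + (⅕)*5 = -7/5 + 1 = -⅖)
s(Z, t) = 2*Z² (s(Z, t) = Z*(2*Z) = 2*Z²)
x(p) = -⅖
h(K) = -2/25 (h(K) = (⅕)*(-⅖) = -2/25)
I(v) = 1
q = 459171497/81744 (q = 2*(-53)² + 198885/(-245232) = 2*2809 + 198885*(-1/245232) = 5618 - 66295/81744 = 459171497/81744 ≈ 5617.2)
q - Q(I(h(6))) = 459171497/81744 - 1*1 = 459171497/81744 - 1 = 459089753/81744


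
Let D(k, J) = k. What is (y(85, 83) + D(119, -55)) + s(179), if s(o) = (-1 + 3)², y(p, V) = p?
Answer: 208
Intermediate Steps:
s(o) = 4 (s(o) = 2² = 4)
(y(85, 83) + D(119, -55)) + s(179) = (85 + 119) + 4 = 204 + 4 = 208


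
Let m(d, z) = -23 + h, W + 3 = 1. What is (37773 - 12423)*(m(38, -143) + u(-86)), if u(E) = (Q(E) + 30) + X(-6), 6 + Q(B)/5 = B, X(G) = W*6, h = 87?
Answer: -9582300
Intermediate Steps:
W = -2 (W = -3 + 1 = -2)
m(d, z) = 64 (m(d, z) = -23 + 87 = 64)
X(G) = -12 (X(G) = -2*6 = -12)
Q(B) = -30 + 5*B
u(E) = -12 + 5*E (u(E) = ((-30 + 5*E) + 30) - 12 = 5*E - 12 = -12 + 5*E)
(37773 - 12423)*(m(38, -143) + u(-86)) = (37773 - 12423)*(64 + (-12 + 5*(-86))) = 25350*(64 + (-12 - 430)) = 25350*(64 - 442) = 25350*(-378) = -9582300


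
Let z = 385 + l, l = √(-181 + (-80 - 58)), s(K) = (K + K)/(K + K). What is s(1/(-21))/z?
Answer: 35/13504 - I*√319/148544 ≈ 0.0025918 - 0.00012024*I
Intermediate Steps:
s(K) = 1 (s(K) = (2*K)/((2*K)) = (2*K)*(1/(2*K)) = 1)
l = I*√319 (l = √(-181 - 138) = √(-319) = I*√319 ≈ 17.861*I)
z = 385 + I*√319 ≈ 385.0 + 17.861*I
s(1/(-21))/z = 1/(385 + I*√319)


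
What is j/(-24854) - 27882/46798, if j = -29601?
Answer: 346144185/581558746 ≈ 0.59520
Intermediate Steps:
j/(-24854) - 27882/46798 = -29601/(-24854) - 27882/46798 = -29601*(-1/24854) - 27882*1/46798 = 29601/24854 - 13941/23399 = 346144185/581558746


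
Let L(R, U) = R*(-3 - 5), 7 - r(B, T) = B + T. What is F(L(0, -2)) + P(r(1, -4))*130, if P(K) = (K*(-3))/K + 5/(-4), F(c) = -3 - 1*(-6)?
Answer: -1099/2 ≈ -549.50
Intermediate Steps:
r(B, T) = 7 - B - T (r(B, T) = 7 - (B + T) = 7 + (-B - T) = 7 - B - T)
L(R, U) = -8*R (L(R, U) = R*(-8) = -8*R)
F(c) = 3 (F(c) = -3 + 6 = 3)
P(K) = -17/4 (P(K) = (-3*K)/K + 5*(-¼) = -3 - 5/4 = -17/4)
F(L(0, -2)) + P(r(1, -4))*130 = 3 - 17/4*130 = 3 - 1105/2 = -1099/2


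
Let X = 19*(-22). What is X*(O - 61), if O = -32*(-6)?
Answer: -54758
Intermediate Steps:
X = -418
O = 192
X*(O - 61) = -418*(192 - 61) = -418*131 = -54758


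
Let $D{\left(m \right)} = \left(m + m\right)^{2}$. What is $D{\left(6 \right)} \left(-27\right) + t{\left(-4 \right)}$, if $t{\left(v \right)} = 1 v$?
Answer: $-3892$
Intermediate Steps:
$t{\left(v \right)} = v$
$D{\left(m \right)} = 4 m^{2}$ ($D{\left(m \right)} = \left(2 m\right)^{2} = 4 m^{2}$)
$D{\left(6 \right)} \left(-27\right) + t{\left(-4 \right)} = 4 \cdot 6^{2} \left(-27\right) - 4 = 4 \cdot 36 \left(-27\right) - 4 = 144 \left(-27\right) - 4 = -3888 - 4 = -3892$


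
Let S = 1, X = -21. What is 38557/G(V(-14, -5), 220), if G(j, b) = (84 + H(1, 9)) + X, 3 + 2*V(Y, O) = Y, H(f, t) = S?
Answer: 38557/64 ≈ 602.45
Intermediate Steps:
H(f, t) = 1
V(Y, O) = -3/2 + Y/2
G(j, b) = 64 (G(j, b) = (84 + 1) - 21 = 85 - 21 = 64)
38557/G(V(-14, -5), 220) = 38557/64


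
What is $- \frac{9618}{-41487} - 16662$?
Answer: $- \frac{230415592}{13829} \approx -16662.0$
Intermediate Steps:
$- \frac{9618}{-41487} - 16662 = \left(-9618\right) \left(- \frac{1}{41487}\right) - 16662 = \frac{3206}{13829} - 16662 = - \frac{230415592}{13829}$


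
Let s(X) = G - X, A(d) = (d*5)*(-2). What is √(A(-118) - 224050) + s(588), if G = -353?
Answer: -941 + I*√222870 ≈ -941.0 + 472.09*I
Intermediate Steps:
A(d) = -10*d (A(d) = (5*d)*(-2) = -10*d)
s(X) = -353 - X
√(A(-118) - 224050) + s(588) = √(-10*(-118) - 224050) + (-353 - 1*588) = √(1180 - 224050) + (-353 - 588) = √(-222870) - 941 = I*√222870 - 941 = -941 + I*√222870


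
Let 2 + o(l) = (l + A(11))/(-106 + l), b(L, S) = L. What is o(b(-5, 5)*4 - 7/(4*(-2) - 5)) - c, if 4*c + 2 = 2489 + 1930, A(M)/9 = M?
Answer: -7221311/6524 ≈ -1106.9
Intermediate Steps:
A(M) = 9*M
c = 4417/4 (c = -½ + (2489 + 1930)/4 = -½ + (¼)*4419 = -½ + 4419/4 = 4417/4 ≈ 1104.3)
o(l) = -2 + (99 + l)/(-106 + l) (o(l) = -2 + (l + 9*11)/(-106 + l) = -2 + (l + 99)/(-106 + l) = -2 + (99 + l)/(-106 + l))
o(b(-5, 5)*4 - 7/(4*(-2) - 5)) - c = (311 - (-5*4 - 7/(4*(-2) - 5)))/(-106 + (-5*4 - 7/(4*(-2) - 5))) - 1*4417/4 = (311 - (-20 - 7/(-8 - 5)))/(-106 + (-20 - 7/(-8 - 5))) - 4417/4 = (311 - (-20 - 7/(-13)))/(-106 + (-20 - 7/(-13))) - 4417/4 = (311 - (-20 - 7*(-1/13)))/(-106 + (-20 - 7*(-1/13))) - 4417/4 = (311 - (-20 + 7/13))/(-106 + (-20 + 7/13)) - 4417/4 = (311 - 1*(-253/13))/(-106 - 253/13) - 4417/4 = (311 + 253/13)/(-1631/13) - 4417/4 = -13/1631*4296/13 - 4417/4 = -4296/1631 - 4417/4 = -7221311/6524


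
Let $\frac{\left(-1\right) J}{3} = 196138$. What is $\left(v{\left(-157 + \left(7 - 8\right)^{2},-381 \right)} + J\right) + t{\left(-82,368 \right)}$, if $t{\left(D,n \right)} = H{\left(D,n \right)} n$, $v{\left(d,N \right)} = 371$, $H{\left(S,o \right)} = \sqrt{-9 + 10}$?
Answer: $-587675$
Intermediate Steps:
$J = -588414$ ($J = \left(-3\right) 196138 = -588414$)
$H{\left(S,o \right)} = 1$ ($H{\left(S,o \right)} = \sqrt{1} = 1$)
$t{\left(D,n \right)} = n$ ($t{\left(D,n \right)} = 1 n = n$)
$\left(v{\left(-157 + \left(7 - 8\right)^{2},-381 \right)} + J\right) + t{\left(-82,368 \right)} = \left(371 - 588414\right) + 368 = -588043 + 368 = -587675$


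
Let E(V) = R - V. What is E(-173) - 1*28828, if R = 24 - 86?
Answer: -28717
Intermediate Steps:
R = -62
E(V) = -62 - V
E(-173) - 1*28828 = (-62 - 1*(-173)) - 1*28828 = (-62 + 173) - 28828 = 111 - 28828 = -28717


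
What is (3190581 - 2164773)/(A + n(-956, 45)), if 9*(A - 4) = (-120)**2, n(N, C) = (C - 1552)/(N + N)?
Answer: 653781632/1022785 ≈ 639.22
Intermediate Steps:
n(N, C) = (-1552 + C)/(2*N) (n(N, C) = (-1552 + C)/((2*N)) = (-1552 + C)*(1/(2*N)) = (-1552 + C)/(2*N))
A = 1604 (A = 4 + (1/9)*(-120)**2 = 4 + (1/9)*14400 = 4 + 1600 = 1604)
(3190581 - 2164773)/(A + n(-956, 45)) = (3190581 - 2164773)/(1604 + (1/2)*(-1552 + 45)/(-956)) = 1025808/(1604 + (1/2)*(-1/956)*(-1507)) = 1025808/(1604 + 1507/1912) = 1025808/(3068355/1912) = 1025808*(1912/3068355) = 653781632/1022785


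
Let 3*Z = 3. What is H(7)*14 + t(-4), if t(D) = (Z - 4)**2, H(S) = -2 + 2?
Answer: 9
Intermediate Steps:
Z = 1 (Z = (1/3)*3 = 1)
H(S) = 0
t(D) = 9 (t(D) = (1 - 4)**2 = (-3)**2 = 9)
H(7)*14 + t(-4) = 0*14 + 9 = 0 + 9 = 9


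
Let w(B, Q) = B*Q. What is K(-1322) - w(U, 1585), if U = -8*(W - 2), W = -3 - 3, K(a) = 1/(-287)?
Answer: -29113281/287 ≈ -1.0144e+5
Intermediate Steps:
K(a) = -1/287
W = -6
U = 64 (U = -8*(-6 - 2) = -8*(-8) = 64)
K(-1322) - w(U, 1585) = -1/287 - 64*1585 = -1/287 - 1*101440 = -1/287 - 101440 = -29113281/287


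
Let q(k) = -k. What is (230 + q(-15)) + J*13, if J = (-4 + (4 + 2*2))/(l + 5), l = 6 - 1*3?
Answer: 503/2 ≈ 251.50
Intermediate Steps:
l = 3 (l = 6 - 3 = 3)
J = ½ (J = (-4 + (4 + 2*2))/(3 + 5) = (-4 + (4 + 4))/8 = (-4 + 8)*(⅛) = 4*(⅛) = ½ ≈ 0.50000)
(230 + q(-15)) + J*13 = (230 - 1*(-15)) + (½)*13 = (230 + 15) + 13/2 = 245 + 13/2 = 503/2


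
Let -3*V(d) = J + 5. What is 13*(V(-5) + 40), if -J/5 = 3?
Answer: 1690/3 ≈ 563.33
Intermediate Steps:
J = -15 (J = -5*3 = -15)
V(d) = 10/3 (V(d) = -(-15 + 5)/3 = -1/3*(-10) = 10/3)
13*(V(-5) + 40) = 13*(10/3 + 40) = 13*(130/3) = 1690/3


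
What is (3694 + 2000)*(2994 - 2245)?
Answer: 4264806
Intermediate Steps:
(3694 + 2000)*(2994 - 2245) = 5694*749 = 4264806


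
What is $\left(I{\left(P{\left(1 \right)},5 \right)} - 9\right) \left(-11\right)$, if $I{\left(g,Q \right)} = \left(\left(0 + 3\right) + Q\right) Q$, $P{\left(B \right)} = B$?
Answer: $-341$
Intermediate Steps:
$I{\left(g,Q \right)} = Q \left(3 + Q\right)$ ($I{\left(g,Q \right)} = \left(3 + Q\right) Q = Q \left(3 + Q\right)$)
$\left(I{\left(P{\left(1 \right)},5 \right)} - 9\right) \left(-11\right) = \left(5 \left(3 + 5\right) - 9\right) \left(-11\right) = \left(5 \cdot 8 - 9\right) \left(-11\right) = \left(40 - 9\right) \left(-11\right) = 31 \left(-11\right) = -341$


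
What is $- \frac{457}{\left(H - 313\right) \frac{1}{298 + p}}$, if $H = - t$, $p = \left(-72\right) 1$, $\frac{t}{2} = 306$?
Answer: $\frac{103282}{925} \approx 111.66$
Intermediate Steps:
$t = 612$ ($t = 2 \cdot 306 = 612$)
$p = -72$
$H = -612$ ($H = \left(-1\right) 612 = -612$)
$- \frac{457}{\left(H - 313\right) \frac{1}{298 + p}} = - \frac{457}{\left(-612 - 313\right) \frac{1}{298 - 72}} = - \frac{457}{\left(-612 - 313\right) \frac{1}{226}} = - \frac{457}{\left(-925\right) \frac{1}{226}} = - \frac{457}{- \frac{925}{226}} = \left(-457\right) \left(- \frac{226}{925}\right) = \frac{103282}{925}$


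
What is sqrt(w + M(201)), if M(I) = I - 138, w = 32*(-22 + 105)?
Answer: sqrt(2719) ≈ 52.144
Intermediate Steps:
w = 2656 (w = 32*83 = 2656)
M(I) = -138 + I
sqrt(w + M(201)) = sqrt(2656 + (-138 + 201)) = sqrt(2656 + 63) = sqrt(2719)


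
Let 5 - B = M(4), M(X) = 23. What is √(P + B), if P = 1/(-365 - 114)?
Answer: I*√4130417/479 ≈ 4.2429*I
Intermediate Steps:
P = -1/479 (P = 1/(-479) = -1/479 ≈ -0.0020877)
B = -18 (B = 5 - 1*23 = 5 - 23 = -18)
√(P + B) = √(-1/479 - 18) = √(-8623/479) = I*√4130417/479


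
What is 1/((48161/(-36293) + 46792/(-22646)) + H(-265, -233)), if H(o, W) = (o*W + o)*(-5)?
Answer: -410945639/126326083866631 ≈ -3.2531e-6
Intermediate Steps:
H(o, W) = -5*o - 5*W*o (H(o, W) = (W*o + o)*(-5) = (o + W*o)*(-5) = -5*o - 5*W*o)
1/((48161/(-36293) + 46792/(-22646)) + H(-265, -233)) = 1/((48161/(-36293) + 46792/(-22646)) - 5*(-265)*(1 - 233)) = 1/((48161*(-1/36293) + 46792*(-1/22646)) - 5*(-265)*(-232)) = 1/((-48161/36293 - 23396/11323) - 307400) = 1/(-1394438031/410945639 - 307400) = 1/(-126326083866631/410945639) = -410945639/126326083866631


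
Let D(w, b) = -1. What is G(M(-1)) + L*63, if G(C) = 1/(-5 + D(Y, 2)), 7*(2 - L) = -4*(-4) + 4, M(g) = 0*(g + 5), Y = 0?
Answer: -325/6 ≈ -54.167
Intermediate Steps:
M(g) = 0 (M(g) = 0*(5 + g) = 0)
L = -6/7 (L = 2 - (-4*(-4) + 4)/7 = 2 - (16 + 4)/7 = 2 - ⅐*20 = 2 - 20/7 = -6/7 ≈ -0.85714)
G(C) = -⅙ (G(C) = 1/(-5 - 1) = 1/(-6) = -⅙)
G(M(-1)) + L*63 = -⅙ - 6/7*63 = -⅙ - 54 = -325/6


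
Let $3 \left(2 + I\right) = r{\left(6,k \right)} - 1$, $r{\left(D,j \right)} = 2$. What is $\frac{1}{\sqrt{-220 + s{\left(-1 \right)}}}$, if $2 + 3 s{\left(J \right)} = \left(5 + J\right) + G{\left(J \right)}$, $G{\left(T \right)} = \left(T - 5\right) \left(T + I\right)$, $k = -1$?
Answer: $- \frac{i \sqrt{214}}{214} \approx - 0.068359 i$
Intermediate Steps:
$I = - \frac{5}{3}$ ($I = -2 + \frac{2 - 1}{3} = -2 + \frac{1}{3} \cdot 1 = -2 + \frac{1}{3} = - \frac{5}{3} \approx -1.6667$)
$G{\left(T \right)} = \left(-5 + T\right) \left(- \frac{5}{3} + T\right)$ ($G{\left(T \right)} = \left(T - 5\right) \left(T - \frac{5}{3}\right) = \left(-5 + T\right) \left(- \frac{5}{3} + T\right)$)
$s{\left(J \right)} = \frac{34}{9} - \frac{17 J}{9} + \frac{J^{2}}{3}$ ($s{\left(J \right)} = - \frac{2}{3} + \frac{\left(5 + J\right) + \left(\frac{25}{3} + J^{2} - \frac{20 J}{3}\right)}{3} = - \frac{2}{3} + \frac{\frac{40}{3} + J^{2} - \frac{17 J}{3}}{3} = - \frac{2}{3} + \left(\frac{40}{9} - \frac{17 J}{9} + \frac{J^{2}}{3}\right) = \frac{34}{9} - \frac{17 J}{9} + \frac{J^{2}}{3}$)
$\frac{1}{\sqrt{-220 + s{\left(-1 \right)}}} = \frac{1}{\sqrt{-220 + \left(\frac{34}{9} - - \frac{17}{9} + \frac{\left(-1\right)^{2}}{3}\right)}} = \frac{1}{\sqrt{-220 + \left(\frac{34}{9} + \frac{17}{9} + \frac{1}{3} \cdot 1\right)}} = \frac{1}{\sqrt{-220 + \left(\frac{34}{9} + \frac{17}{9} + \frac{1}{3}\right)}} = \frac{1}{\sqrt{-220 + 6}} = \frac{1}{\sqrt{-214}} = \frac{1}{i \sqrt{214}} = - \frac{i \sqrt{214}}{214}$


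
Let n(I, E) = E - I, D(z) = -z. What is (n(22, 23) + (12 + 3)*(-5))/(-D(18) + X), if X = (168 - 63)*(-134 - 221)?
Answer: 74/37257 ≈ 0.0019862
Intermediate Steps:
X = -37275 (X = 105*(-355) = -37275)
(n(22, 23) + (12 + 3)*(-5))/(-D(18) + X) = ((23 - 1*22) + (12 + 3)*(-5))/(-(-1)*18 - 37275) = ((23 - 22) + 15*(-5))/(-1*(-18) - 37275) = (1 - 75)/(18 - 37275) = -74/(-37257) = -74*(-1/37257) = 74/37257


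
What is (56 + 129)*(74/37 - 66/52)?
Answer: 3515/26 ≈ 135.19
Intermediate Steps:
(56 + 129)*(74/37 - 66/52) = 185*(74*(1/37) - 66*1/52) = 185*(2 - 33/26) = 185*(19/26) = 3515/26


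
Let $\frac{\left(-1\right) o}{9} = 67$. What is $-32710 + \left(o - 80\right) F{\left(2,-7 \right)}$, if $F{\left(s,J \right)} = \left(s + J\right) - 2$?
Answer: $-27929$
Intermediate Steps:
$F{\left(s,J \right)} = -2 + J + s$ ($F{\left(s,J \right)} = \left(J + s\right) - 2 = -2 + J + s$)
$o = -603$ ($o = \left(-9\right) 67 = -603$)
$-32710 + \left(o - 80\right) F{\left(2,-7 \right)} = -32710 + \left(-603 - 80\right) \left(-2 - 7 + 2\right) = -32710 - -4781 = -32710 + 4781 = -27929$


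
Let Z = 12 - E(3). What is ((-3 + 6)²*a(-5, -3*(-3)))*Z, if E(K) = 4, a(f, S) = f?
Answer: -360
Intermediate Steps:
Z = 8 (Z = 12 - 1*4 = 12 - 4 = 8)
((-3 + 6)²*a(-5, -3*(-3)))*Z = ((-3 + 6)²*(-5))*8 = (3²*(-5))*8 = (9*(-5))*8 = -45*8 = -360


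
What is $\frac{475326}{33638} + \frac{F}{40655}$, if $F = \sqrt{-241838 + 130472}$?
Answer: $\frac{237663}{16819} + \frac{3 i \sqrt{12374}}{40655} \approx 14.131 + 0.0082085 i$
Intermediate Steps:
$F = 3 i \sqrt{12374}$ ($F = \sqrt{-111366} = 3 i \sqrt{12374} \approx 333.72 i$)
$\frac{475326}{33638} + \frac{F}{40655} = \frac{475326}{33638} + \frac{3 i \sqrt{12374}}{40655} = 475326 \cdot \frac{1}{33638} + 3 i \sqrt{12374} \cdot \frac{1}{40655} = \frac{237663}{16819} + \frac{3 i \sqrt{12374}}{40655}$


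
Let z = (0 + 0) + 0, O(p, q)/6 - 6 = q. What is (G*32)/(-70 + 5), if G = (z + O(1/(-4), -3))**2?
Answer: -10368/65 ≈ -159.51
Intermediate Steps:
O(p, q) = 36 + 6*q
z = 0 (z = 0 + 0 = 0)
G = 324 (G = (0 + (36 + 6*(-3)))**2 = (0 + (36 - 18))**2 = (0 + 18)**2 = 18**2 = 324)
(G*32)/(-70 + 5) = (324*32)/(-70 + 5) = 10368/(-65) = 10368*(-1/65) = -10368/65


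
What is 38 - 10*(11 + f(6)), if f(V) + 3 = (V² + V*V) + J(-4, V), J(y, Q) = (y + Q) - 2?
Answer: -762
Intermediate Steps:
J(y, Q) = -2 + Q + y (J(y, Q) = (Q + y) - 2 = -2 + Q + y)
f(V) = -9 + V + 2*V² (f(V) = -3 + ((V² + V*V) + (-2 + V - 4)) = -3 + ((V² + V²) + (-6 + V)) = -3 + (2*V² + (-6 + V)) = -3 + (-6 + V + 2*V²) = -9 + V + 2*V²)
38 - 10*(11 + f(6)) = 38 - 10*(11 + (-9 + 6 + 2*6²)) = 38 - 10*(11 + (-9 + 6 + 2*36)) = 38 - 10*(11 + (-9 + 6 + 72)) = 38 - 10*(11 + 69) = 38 - 10*80 = 38 - 800 = -762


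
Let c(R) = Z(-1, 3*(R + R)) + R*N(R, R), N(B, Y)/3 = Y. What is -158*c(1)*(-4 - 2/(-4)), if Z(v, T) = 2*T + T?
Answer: 11613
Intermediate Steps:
N(B, Y) = 3*Y
Z(v, T) = 3*T
c(R) = 3*R² + 18*R (c(R) = 3*(3*(R + R)) + R*(3*R) = 3*(3*(2*R)) + 3*R² = 3*(6*R) + 3*R² = 18*R + 3*R² = 3*R² + 18*R)
-158*c(1)*(-4 - 2/(-4)) = -158*3*1*(6 + 1)*(-4 - 2/(-4)) = -158*3*1*7*(-4 - 2*(-¼)) = -3318*(-4 + ½) = -3318*(-7)/2 = -158*(-147/2) = 11613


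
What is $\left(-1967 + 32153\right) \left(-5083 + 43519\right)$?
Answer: $1160229096$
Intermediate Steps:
$\left(-1967 + 32153\right) \left(-5083 + 43519\right) = 30186 \cdot 38436 = 1160229096$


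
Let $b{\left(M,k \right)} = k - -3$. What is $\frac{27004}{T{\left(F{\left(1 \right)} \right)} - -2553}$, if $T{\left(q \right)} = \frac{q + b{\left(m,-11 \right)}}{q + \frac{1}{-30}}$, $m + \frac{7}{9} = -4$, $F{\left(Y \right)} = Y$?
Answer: $\frac{783116}{73827} \approx 10.607$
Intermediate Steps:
$m = - \frac{43}{9}$ ($m = - \frac{7}{9} - 4 = - \frac{43}{9} \approx -4.7778$)
$b{\left(M,k \right)} = 3 + k$ ($b{\left(M,k \right)} = k + 3 = 3 + k$)
$T{\left(q \right)} = \frac{-8 + q}{- \frac{1}{30} + q}$ ($T{\left(q \right)} = \frac{q + \left(3 - 11\right)}{q + \frac{1}{-30}} = \frac{q - 8}{q - \frac{1}{30}} = \frac{-8 + q}{- \frac{1}{30} + q}$)
$\frac{27004}{T{\left(F{\left(1 \right)} \right)} - -2553} = \frac{27004}{\frac{30 \left(-8 + 1\right)}{-1 + 30 \cdot 1} - -2553} = \frac{27004}{30 \frac{1}{-1 + 30} \left(-7\right) + 2553} = \frac{27004}{30 \cdot \frac{1}{29} \left(-7\right) + 2553} = \frac{27004}{- \frac{210}{29} + 2553} = \frac{27004}{\frac{73827}{29}} = 27004 \cdot \frac{29}{73827} = \frac{783116}{73827}$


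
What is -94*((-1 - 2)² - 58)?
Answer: 4606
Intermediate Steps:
-94*((-1 - 2)² - 58) = -94*((-3)² - 58) = -94*(9 - 58) = -94*(-49) = 4606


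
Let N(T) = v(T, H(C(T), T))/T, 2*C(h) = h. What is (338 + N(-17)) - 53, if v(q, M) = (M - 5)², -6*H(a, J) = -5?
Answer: 173795/612 ≈ 283.98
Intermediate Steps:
C(h) = h/2
H(a, J) = ⅚ (H(a, J) = -⅙*(-5) = ⅚)
v(q, M) = (-5 + M)²
N(T) = 625/(36*T) (N(T) = (-5 + ⅚)²/T = (-25/6)²/T = 625/(36*T))
(338 + N(-17)) - 53 = (338 + (625/36)/(-17)) - 53 = (338 + (625/36)*(-1/17)) - 53 = (338 - 625/612) - 53 = 206231/612 - 53 = 173795/612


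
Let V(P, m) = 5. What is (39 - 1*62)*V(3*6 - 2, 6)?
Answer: -115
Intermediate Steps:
(39 - 1*62)*V(3*6 - 2, 6) = (39 - 1*62)*5 = (39 - 62)*5 = -23*5 = -115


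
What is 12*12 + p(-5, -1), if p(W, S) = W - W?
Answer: 144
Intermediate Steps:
p(W, S) = 0
12*12 + p(-5, -1) = 12*12 + 0 = 144 + 0 = 144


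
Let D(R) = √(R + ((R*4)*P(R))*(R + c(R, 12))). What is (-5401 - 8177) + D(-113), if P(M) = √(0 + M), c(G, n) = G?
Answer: -13578 + √(-113 + 102152*I*√113) ≈ -12841.0 + 736.89*I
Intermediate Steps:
P(M) = √M
D(R) = √(R + 8*R^(5/2)) (D(R) = √(R + ((R*4)*√R)*(R + R)) = √(R + ((4*R)*√R)*(2*R)) = √(R + (4*R^(3/2))*(2*R)) = √(R + 8*R^(5/2)))
(-5401 - 8177) + D(-113) = (-5401 - 8177) + √(-113 + 8*(-113)^(5/2)) = -13578 + √(-113 + 8*(12769*I*√113)) = -13578 + √(-113 + 102152*I*√113)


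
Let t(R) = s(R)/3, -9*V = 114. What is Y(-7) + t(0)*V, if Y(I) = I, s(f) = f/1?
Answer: -7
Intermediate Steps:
V = -38/3 (V = -⅑*114 = -38/3 ≈ -12.667)
s(f) = f (s(f) = f*1 = f)
t(R) = R/3
Y(-7) + t(0)*V = -7 + ((⅓)*0)*(-38/3) = -7 + 0*(-38/3) = -7 + 0 = -7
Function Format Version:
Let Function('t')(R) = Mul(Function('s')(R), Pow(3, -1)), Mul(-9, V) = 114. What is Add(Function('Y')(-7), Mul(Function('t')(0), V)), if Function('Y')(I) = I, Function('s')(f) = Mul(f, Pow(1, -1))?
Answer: -7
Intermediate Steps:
V = Rational(-38, 3) (V = Mul(Rational(-1, 9), 114) = Rational(-38, 3) ≈ -12.667)
Function('s')(f) = f (Function('s')(f) = Mul(f, 1) = f)
Function('t')(R) = Mul(Rational(1, 3), R) (Function('t')(R) = Mul(R, Pow(3, -1)) = Mul(R, Rational(1, 3)) = Mul(Rational(1, 3), R))
Add(Function('Y')(-7), Mul(Function('t')(0), V)) = Add(-7, Mul(Mul(Rational(1, 3), 0), Rational(-38, 3))) = Add(-7, Mul(0, Rational(-38, 3))) = Add(-7, 0) = -7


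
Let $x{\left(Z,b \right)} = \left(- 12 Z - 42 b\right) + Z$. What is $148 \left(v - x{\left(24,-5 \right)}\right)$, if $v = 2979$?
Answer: $448884$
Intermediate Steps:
$x{\left(Z,b \right)} = - 42 b - 11 Z$ ($x{\left(Z,b \right)} = \left(- 42 b - 12 Z\right) + Z = - 42 b - 11 Z$)
$148 \left(v - x{\left(24,-5 \right)}\right) = 148 \left(2979 - \left(\left(-42\right) \left(-5\right) - 264\right)\right) = 148 \left(2979 - \left(210 - 264\right)\right) = 148 \left(2979 - -54\right) = 148 \left(2979 + 54\right) = 148 \cdot 3033 = 448884$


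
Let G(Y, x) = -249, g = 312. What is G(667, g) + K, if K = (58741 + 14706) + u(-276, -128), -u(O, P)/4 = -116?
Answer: 73662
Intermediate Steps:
u(O, P) = 464 (u(O, P) = -4*(-116) = 464)
K = 73911 (K = (58741 + 14706) + 464 = 73447 + 464 = 73911)
G(667, g) + K = -249 + 73911 = 73662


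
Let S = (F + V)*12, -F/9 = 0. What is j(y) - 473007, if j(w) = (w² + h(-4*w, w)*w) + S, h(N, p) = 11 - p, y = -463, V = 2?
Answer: -478076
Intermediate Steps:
F = 0 (F = -9*0 = 0)
S = 24 (S = (0 + 2)*12 = 2*12 = 24)
j(w) = 24 + w² + w*(11 - w) (j(w) = (w² + (11 - w)*w) + 24 = (w² + w*(11 - w)) + 24 = 24 + w² + w*(11 - w))
j(y) - 473007 = (24 + 11*(-463)) - 473007 = (24 - 5093) - 473007 = -5069 - 473007 = -478076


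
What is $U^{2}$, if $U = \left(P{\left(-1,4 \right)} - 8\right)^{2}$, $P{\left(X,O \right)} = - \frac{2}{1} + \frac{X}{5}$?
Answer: $\frac{6765201}{625} \approx 10824.0$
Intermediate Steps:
$P{\left(X,O \right)} = -2 + \frac{X}{5}$ ($P{\left(X,O \right)} = \left(-2\right) 1 + X \frac{1}{5} = -2 + \frac{X}{5}$)
$U = \frac{2601}{25}$ ($U = \left(\left(-2 + \frac{1}{5} \left(-1\right)\right) - 8\right)^{2} = \left(\left(-2 - \frac{1}{5}\right) - 8\right)^{2} = \left(- \frac{11}{5} - 8\right)^{2} = \left(- \frac{51}{5}\right)^{2} = \frac{2601}{25} \approx 104.04$)
$U^{2} = \left(\frac{2601}{25}\right)^{2} = \frac{6765201}{625}$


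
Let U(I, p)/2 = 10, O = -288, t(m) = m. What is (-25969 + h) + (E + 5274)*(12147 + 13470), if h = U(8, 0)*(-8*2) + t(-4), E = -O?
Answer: 142455461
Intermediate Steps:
U(I, p) = 20 (U(I, p) = 2*10 = 20)
E = 288 (E = -1*(-288) = 288)
h = -324 (h = 20*(-8*2) - 4 = 20*(-16) - 4 = -320 - 4 = -324)
(-25969 + h) + (E + 5274)*(12147 + 13470) = (-25969 - 324) + (288 + 5274)*(12147 + 13470) = -26293 + 5562*25617 = -26293 + 142481754 = 142455461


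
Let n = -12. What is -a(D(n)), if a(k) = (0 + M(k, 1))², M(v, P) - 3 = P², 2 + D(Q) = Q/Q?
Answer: -16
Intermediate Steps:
D(Q) = -1 (D(Q) = -2 + Q/Q = -2 + 1 = -1)
M(v, P) = 3 + P²
a(k) = 16 (a(k) = (0 + (3 + 1²))² = (0 + (3 + 1))² = (0 + 4)² = 4² = 16)
-a(D(n)) = -1*16 = -16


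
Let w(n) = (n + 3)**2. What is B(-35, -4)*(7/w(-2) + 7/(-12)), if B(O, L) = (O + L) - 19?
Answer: -2233/6 ≈ -372.17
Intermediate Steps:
w(n) = (3 + n)**2
B(O, L) = -19 + L + O (B(O, L) = (L + O) - 19 = -19 + L + O)
B(-35, -4)*(7/w(-2) + 7/(-12)) = (-19 - 4 - 35)*(7/((3 - 2)**2) + 7/(-12)) = -58*(7/(1**2) + 7*(-1/12)) = -58*(7/1 - 7/12) = -58*(7*1 - 7/12) = -58*(7 - 7/12) = -58*77/12 = -2233/6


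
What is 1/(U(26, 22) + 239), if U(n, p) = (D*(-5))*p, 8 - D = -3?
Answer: -1/971 ≈ -0.0010299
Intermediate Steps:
D = 11 (D = 8 - 1*(-3) = 8 + 3 = 11)
U(n, p) = -55*p (U(n, p) = (11*(-5))*p = -55*p)
1/(U(26, 22) + 239) = 1/(-55*22 + 239) = 1/(-1210 + 239) = 1/(-971) = -1/971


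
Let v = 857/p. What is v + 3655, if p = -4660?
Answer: 17031443/4660 ≈ 3654.8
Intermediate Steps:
v = -857/4660 (v = 857/(-4660) = 857*(-1/4660) = -857/4660 ≈ -0.18391)
v + 3655 = -857/4660 + 3655 = 17031443/4660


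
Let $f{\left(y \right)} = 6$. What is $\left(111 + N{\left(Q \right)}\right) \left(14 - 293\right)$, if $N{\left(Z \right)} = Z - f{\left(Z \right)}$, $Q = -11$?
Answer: $-26226$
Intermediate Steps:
$N{\left(Z \right)} = -6 + Z$ ($N{\left(Z \right)} = Z - 6 = -6 + Z$)
$\left(111 + N{\left(Q \right)}\right) \left(14 - 293\right) = \left(111 - 17\right) \left(14 - 293\right) = \left(111 - 17\right) \left(-279\right) = 94 \left(-279\right) = -26226$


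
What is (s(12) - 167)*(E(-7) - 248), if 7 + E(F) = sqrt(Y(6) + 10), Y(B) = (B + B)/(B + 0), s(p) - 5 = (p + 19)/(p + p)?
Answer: 327845/8 - 3857*sqrt(3)/12 ≈ 40424.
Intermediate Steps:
s(p) = 5 + (19 + p)/(2*p) (s(p) = 5 + (p + 19)/(p + p) = 5 + (19 + p)/((2*p)) = 5 + (19 + p)*(1/(2*p)) = 5 + (19 + p)/(2*p))
Y(B) = 2 (Y(B) = (2*B)/B = 2)
E(F) = -7 + 2*sqrt(3) (E(F) = -7 + sqrt(2 + 10) = -7 + sqrt(12) = -7 + 2*sqrt(3))
(s(12) - 167)*(E(-7) - 248) = ((1/2)*(19 + 11*12)/12 - 167)*((-7 + 2*sqrt(3)) - 248) = ((1/2)*(1/12)*(19 + 132) - 167)*(-255 + 2*sqrt(3)) = ((1/2)*(1/12)*151 - 167)*(-255 + 2*sqrt(3)) = (151/24 - 167)*(-255 + 2*sqrt(3)) = -3857*(-255 + 2*sqrt(3))/24 = 327845/8 - 3857*sqrt(3)/12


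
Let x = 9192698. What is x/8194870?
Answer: 4596349/4097435 ≈ 1.1218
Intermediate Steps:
x/8194870 = 9192698/8194870 = 9192698*(1/8194870) = 4596349/4097435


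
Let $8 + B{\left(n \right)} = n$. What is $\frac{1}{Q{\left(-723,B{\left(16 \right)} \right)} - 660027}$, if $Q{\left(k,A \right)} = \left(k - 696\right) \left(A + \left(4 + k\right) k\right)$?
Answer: $- \frac{1}{738320082} \approx -1.3544 \cdot 10^{-9}$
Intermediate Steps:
$B{\left(n \right)} = -8 + n$
$Q{\left(k,A \right)} = \left(-696 + k\right) \left(A + k \left(4 + k\right)\right)$
$\frac{1}{Q{\left(-723,B{\left(16 \right)} \right)} - 660027} = \frac{1}{\left(\left(-723\right)^{3} - -2012832 - 696 \left(-8 + 16\right) - 692 \left(-723\right)^{2} + \left(-8 + 16\right) \left(-723\right)\right) - 660027} = \frac{1}{\left(-377933067 + 2012832 - 5568 - 361728468 + 8 \left(-723\right)\right) - 660027} = \frac{1}{\left(-377933067 + 2012832 - 5568 - 361728468 - 5784\right) - 660027} = \frac{1}{-737660055 - 660027} = \frac{1}{-738320082} = - \frac{1}{738320082}$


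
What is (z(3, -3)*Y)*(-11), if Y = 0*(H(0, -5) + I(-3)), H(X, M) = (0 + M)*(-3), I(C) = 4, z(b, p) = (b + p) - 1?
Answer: 0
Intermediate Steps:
z(b, p) = -1 + b + p
H(X, M) = -3*M (H(X, M) = M*(-3) = -3*M)
Y = 0 (Y = 0*(-3*(-5) + 4) = 0*(15 + 4) = 0*19 = 0)
(z(3, -3)*Y)*(-11) = ((-1 + 3 - 3)*0)*(-11) = -1*0*(-11) = 0*(-11) = 0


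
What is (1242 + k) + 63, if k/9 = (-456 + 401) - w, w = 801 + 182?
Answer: -8037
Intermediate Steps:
w = 983
k = -9342 (k = 9*((-456 + 401) - 1*983) = 9*(-55 - 983) = 9*(-1038) = -9342)
(1242 + k) + 63 = (1242 - 9342) + 63 = -8100 + 63 = -8037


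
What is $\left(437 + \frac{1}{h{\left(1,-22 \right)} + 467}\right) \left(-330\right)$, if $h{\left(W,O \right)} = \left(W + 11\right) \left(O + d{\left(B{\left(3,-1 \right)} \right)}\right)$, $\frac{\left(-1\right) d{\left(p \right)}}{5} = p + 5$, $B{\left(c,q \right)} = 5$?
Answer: $- \frac{57251040}{397} \approx -1.4421 \cdot 10^{5}$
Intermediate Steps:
$d{\left(p \right)} = -25 - 5 p$ ($d{\left(p \right)} = - 5 \left(p + 5\right) = - 5 \left(5 + p\right) = -25 - 5 p$)
$h{\left(W,O \right)} = \left(-50 + O\right) \left(11 + W\right)$ ($h{\left(W,O \right)} = \left(W + 11\right) \left(O - 50\right) = \left(11 + W\right) \left(O - 50\right) = \left(11 + W\right) \left(-50 + O\right) = \left(-50 + O\right) \left(11 + W\right)$)
$\left(437 + \frac{1}{h{\left(1,-22 \right)} + 467}\right) \left(-330\right) = \left(437 + \frac{1}{\left(-550 - 50 + 11 \left(-22\right) - 22\right) + 467}\right) \left(-330\right) = \left(437 + \frac{1}{\left(-550 - 50 - 242 - 22\right) + 467}\right) \left(-330\right) = \left(437 + \frac{1}{-864 + 467}\right) \left(-330\right) = \left(437 + \frac{1}{-397}\right) \left(-330\right) = \left(437 - \frac{1}{397}\right) \left(-330\right) = \frac{173488}{397} \left(-330\right) = - \frac{57251040}{397}$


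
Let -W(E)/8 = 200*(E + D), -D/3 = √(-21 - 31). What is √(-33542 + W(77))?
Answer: √(-156742 + 9600*I*√13) ≈ 43.453 + 398.28*I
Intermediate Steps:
D = -6*I*√13 (D = -3*√(-21 - 31) = -6*I*√13 ≈ -21.633*I)
W(E) = -1600*E + 9600*I*√13 (W(E) = -1600*(E - 6*I*√13) = -8*(200*E - 1200*I*√13) = -1600*E + 9600*I*√13)
√(-33542 + W(77)) = √(-33542 + (-1600*77 + 9600*I*√13)) = √(-33542 + (-123200 + 9600*I*√13)) = √(-156742 + 9600*I*√13)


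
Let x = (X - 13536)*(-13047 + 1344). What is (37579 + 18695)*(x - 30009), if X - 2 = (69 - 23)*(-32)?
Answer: 9880882051266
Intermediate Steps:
X = -1470 (X = 2 + (69 - 23)*(-32) = 2 + 46*(-32) = 2 - 1472 = -1470)
x = 175615218 (x = (-1470 - 13536)*(-13047 + 1344) = -15006*(-11703) = 175615218)
(37579 + 18695)*(x - 30009) = (37579 + 18695)*(175615218 - 30009) = 56274*175585209 = 9880882051266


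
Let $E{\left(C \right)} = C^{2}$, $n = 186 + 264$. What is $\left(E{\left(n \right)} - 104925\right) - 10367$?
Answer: $87208$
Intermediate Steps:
$n = 450$
$\left(E{\left(n \right)} - 104925\right) - 10367 = \left(450^{2} - 104925\right) - 10367 = \left(202500 - 104925\right) - 10367 = 97575 - 10367 = 87208$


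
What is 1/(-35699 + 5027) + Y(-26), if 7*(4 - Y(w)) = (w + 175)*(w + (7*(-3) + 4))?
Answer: 197374313/214704 ≈ 919.29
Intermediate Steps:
Y(w) = 4 - (-17 + w)*(175 + w)/7 (Y(w) = 4 - (w + 175)*(w + (7*(-3) + 4))/7 = 4 - (175 + w)*(w + (-21 + 4))/7 = 4 - (175 + w)*(w - 17)/7 = 4 - (175 + w)*(-17 + w)/7 = 4 - (-17 + w)*(175 + w)/7)
1/(-35699 + 5027) + Y(-26) = 1/(-35699 + 5027) + (429 - 158/7*(-26) - ⅐*(-26)²) = 1/(-30672) + (429 + 4108/7 - ⅐*676) = -1/30672 + (429 + 4108/7 - 676/7) = -1/30672 + 6435/7 = 197374313/214704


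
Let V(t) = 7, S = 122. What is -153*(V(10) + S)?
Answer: -19737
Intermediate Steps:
-153*(V(10) + S) = -153*(7 + 122) = -153*129 = -19737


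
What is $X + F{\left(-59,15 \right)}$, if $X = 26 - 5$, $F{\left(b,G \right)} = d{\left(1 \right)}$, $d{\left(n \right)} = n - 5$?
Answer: $17$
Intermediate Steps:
$d{\left(n \right)} = -5 + n$
$F{\left(b,G \right)} = -4$ ($F{\left(b,G \right)} = -5 + 1 = -4$)
$X = 21$ ($X = 26 - 5 = 21$)
$X + F{\left(-59,15 \right)} = 21 - 4 = 17$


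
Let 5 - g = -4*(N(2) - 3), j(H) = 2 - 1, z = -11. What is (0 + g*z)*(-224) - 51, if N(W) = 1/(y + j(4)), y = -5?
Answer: -19763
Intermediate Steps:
j(H) = 1
N(W) = -¼ (N(W) = 1/(-5 + 1) = 1/(-4) = -¼)
g = -8 (g = 5 - (-4)*(-¼ - 3) = 5 - (-4)*(-13)/4 = 5 - 1*13 = 5 - 13 = -8)
(0 + g*z)*(-224) - 51 = (0 - 8*(-11))*(-224) - 51 = (0 + 88)*(-224) - 51 = 88*(-224) - 51 = -19712 - 51 = -19763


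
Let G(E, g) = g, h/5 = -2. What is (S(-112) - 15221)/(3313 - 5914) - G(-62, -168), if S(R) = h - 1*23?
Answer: 452222/2601 ≈ 173.86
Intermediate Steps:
h = -10 (h = 5*(-2) = -10)
S(R) = -33 (S(R) = -10 - 1*23 = -10 - 23 = -33)
(S(-112) - 15221)/(3313 - 5914) - G(-62, -168) = (-33 - 15221)/(3313 - 5914) - 1*(-168) = -15254/(-2601) + 168 = -15254*(-1/2601) + 168 = 15254/2601 + 168 = 452222/2601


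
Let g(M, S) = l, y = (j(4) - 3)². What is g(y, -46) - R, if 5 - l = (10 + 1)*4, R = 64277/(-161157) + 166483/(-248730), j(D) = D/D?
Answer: -506827041583/13361526870 ≈ -37.932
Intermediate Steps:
j(D) = 1
R = -14272506347/13361526870 (R = 64277*(-1/161157) + 166483*(-1/248730) = -64277/161157 - 166483/248730 = -14272506347/13361526870 ≈ -1.0682)
y = 4 (y = (1 - 3)² = (-2)² = 4)
l = -39 (l = 5 - (10 + 1)*4 = 5 - 11*4 = 5 - 1*44 = 5 - 44 = -39)
g(M, S) = -39
g(y, -46) - R = -39 - 1*(-14272506347/13361526870) = -39 + 14272506347/13361526870 = -506827041583/13361526870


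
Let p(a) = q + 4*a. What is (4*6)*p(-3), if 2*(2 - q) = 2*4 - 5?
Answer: -276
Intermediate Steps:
q = ½ (q = 2 - (2*4 - 5)/2 = 2 - (8 - 5)/2 = 2 - ½*3 = 2 - 3/2 = ½ ≈ 0.50000)
p(a) = ½ + 4*a
(4*6)*p(-3) = (4*6)*(½ + 4*(-3)) = 24*(½ - 12) = 24*(-23/2) = -276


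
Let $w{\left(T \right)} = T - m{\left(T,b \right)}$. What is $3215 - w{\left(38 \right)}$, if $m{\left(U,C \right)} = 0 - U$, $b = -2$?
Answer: $3139$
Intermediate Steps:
$m{\left(U,C \right)} = - U$
$w{\left(T \right)} = 2 T$ ($w{\left(T \right)} = T - - T = T + T = 2 T$)
$3215 - w{\left(38 \right)} = 3215 - 2 \cdot 38 = 3215 - 76 = 3139$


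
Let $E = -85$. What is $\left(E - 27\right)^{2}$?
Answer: $12544$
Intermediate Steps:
$\left(E - 27\right)^{2} = \left(-85 - 27\right)^{2} = \left(-112\right)^{2} = 12544$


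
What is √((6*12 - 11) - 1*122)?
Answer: I*√61 ≈ 7.8102*I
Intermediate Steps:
√((6*12 - 11) - 1*122) = √((72 - 11) - 122) = √(61 - 122) = √(-61) = I*√61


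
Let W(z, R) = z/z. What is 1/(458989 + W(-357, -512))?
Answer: 1/458990 ≈ 2.1787e-6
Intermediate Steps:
W(z, R) = 1
1/(458989 + W(-357, -512)) = 1/(458989 + 1) = 1/458990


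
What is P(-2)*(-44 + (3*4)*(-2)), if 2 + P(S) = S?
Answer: 272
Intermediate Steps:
P(S) = -2 + S
P(-2)*(-44 + (3*4)*(-2)) = (-2 - 2)*(-44 + (3*4)*(-2)) = -4*(-44 + 12*(-2)) = -4*(-44 - 24) = -4*(-68) = 272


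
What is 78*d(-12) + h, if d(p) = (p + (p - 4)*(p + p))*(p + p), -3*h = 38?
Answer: -2089190/3 ≈ -6.9640e+5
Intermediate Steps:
h = -38/3 (h = -⅓*38 = -38/3 ≈ -12.667)
d(p) = 2*p*(p + 2*p*(-4 + p)) (d(p) = (p + (-4 + p)*(2*p))*(2*p) = (p + 2*p*(-4 + p))*(2*p) = 2*p*(p + 2*p*(-4 + p)))
78*d(-12) + h = 78*((-12)²*(-14 + 4*(-12))) - 38/3 = 78*(144*(-14 - 48)) - 38/3 = 78*(144*(-62)) - 38/3 = 78*(-8928) - 38/3 = -696384 - 38/3 = -2089190/3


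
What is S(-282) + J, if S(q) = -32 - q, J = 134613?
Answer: 134863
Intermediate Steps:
S(-282) + J = (-32 - 1*(-282)) + 134613 = (-32 + 282) + 134613 = 250 + 134613 = 134863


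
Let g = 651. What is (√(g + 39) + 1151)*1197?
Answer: 1377747 + 1197*√690 ≈ 1.4092e+6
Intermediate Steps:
(√(g + 39) + 1151)*1197 = (√(651 + 39) + 1151)*1197 = (√690 + 1151)*1197 = (1151 + √690)*1197 = 1377747 + 1197*√690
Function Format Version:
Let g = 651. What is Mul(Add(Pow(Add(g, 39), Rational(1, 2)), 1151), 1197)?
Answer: Add(1377747, Mul(1197, Pow(690, Rational(1, 2)))) ≈ 1.4092e+6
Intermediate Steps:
Mul(Add(Pow(Add(g, 39), Rational(1, 2)), 1151), 1197) = Mul(Add(Pow(Add(651, 39), Rational(1, 2)), 1151), 1197) = Mul(Add(Pow(690, Rational(1, 2)), 1151), 1197) = Mul(Add(1151, Pow(690, Rational(1, 2))), 1197) = Add(1377747, Mul(1197, Pow(690, Rational(1, 2))))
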